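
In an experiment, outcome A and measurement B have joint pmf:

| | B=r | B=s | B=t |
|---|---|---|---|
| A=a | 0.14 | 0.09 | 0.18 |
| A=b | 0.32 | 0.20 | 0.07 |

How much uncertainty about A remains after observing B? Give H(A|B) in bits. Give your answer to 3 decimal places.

0.881 bits

Marginals: p(A) = (0.4100, 0.5900), p(B) = (0.4600, 0.2900, 0.2500).
H(A|B) = Σ p(B) · H(A|B=·).
  B=r: p=0.4600, H(A|B=r) = 0.8865
  B=s: p=0.2900, H(A|B=s) = 0.8936
  B=t: p=0.2500, H(A|B=t) = 0.8555
Weighted sum = 0.881 bits.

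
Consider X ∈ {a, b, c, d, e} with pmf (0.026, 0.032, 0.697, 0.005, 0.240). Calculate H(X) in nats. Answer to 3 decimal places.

H(X) = −Σ p·ln p.
  −(0.026)·ln(0.026) = 0.0949
  −(0.032)·ln(0.032) = 0.1101
  −(0.697)·ln(0.697) = 0.2516
  −(0.005)·ln(0.005) = 0.0265
  −(0.240)·ln(0.240) = 0.3425
Sum: 0.0949 + 0.1101 + 0.2516 + 0.0265 + 0.3425 = 0.826 nats.

0.826 nats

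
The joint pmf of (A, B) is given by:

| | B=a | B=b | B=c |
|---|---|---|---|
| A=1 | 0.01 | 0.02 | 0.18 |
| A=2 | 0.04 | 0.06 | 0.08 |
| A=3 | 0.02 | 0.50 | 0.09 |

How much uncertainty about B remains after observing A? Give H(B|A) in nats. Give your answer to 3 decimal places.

0.636 nats

Marginals: p(A) = (0.2100, 0.1800, 0.6100), p(B) = (0.0700, 0.5800, 0.3500).
H(B|A) = Σ p(A) · H(B|A=·).
  A=1: p=0.2100, H(B|A=1) = 0.5010
  A=2: p=0.1800, H(B|A=2) = 1.0609
  A=3: p=0.6100, H(B|A=3) = 0.5574
Weighted sum = 0.636 nats.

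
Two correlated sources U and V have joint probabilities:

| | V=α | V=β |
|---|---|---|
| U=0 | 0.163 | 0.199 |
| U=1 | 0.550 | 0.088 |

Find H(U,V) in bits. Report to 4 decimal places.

1.6730 bits

H(U,V) = −Σ p(x,y)·log₂ p(x,y) over all 4 cells.
  cell (0,α): −0.163·log₂0.163 = 0.42658
  cell (0,β): −0.199·log₂0.199 = 0.46350
  cell (1,α): −0.550·log₂0.550 = 0.47437
  cell (1,β): −0.088·log₂0.088 = 0.30856
Sum = 1.6730 bits.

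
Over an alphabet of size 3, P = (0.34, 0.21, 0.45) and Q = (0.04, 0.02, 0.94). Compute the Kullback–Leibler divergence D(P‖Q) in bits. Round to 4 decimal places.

1.2839 bits

D(P‖Q) = Σ p·log₂(p/q).
  0.34·log₂(0.34/0.04) = 1.04974
  0.21·log₂(0.21/0.02) = 0.71239
  0.45·log₂(0.45/0.94) = -0.47823
D(P‖Q) = 1.2839 bits.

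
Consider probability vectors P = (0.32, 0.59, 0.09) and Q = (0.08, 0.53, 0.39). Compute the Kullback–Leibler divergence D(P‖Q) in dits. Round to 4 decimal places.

0.1628 dits

D(P‖Q) = Σ p·log₁₀(p/q).
  0.32·log₁₀(0.32/0.08) = 0.19266
  0.59·log₁₀(0.59/0.53) = 0.02748
  0.09·log₁₀(0.09/0.39) = -0.05731
D(P‖Q) = 0.1628 dits.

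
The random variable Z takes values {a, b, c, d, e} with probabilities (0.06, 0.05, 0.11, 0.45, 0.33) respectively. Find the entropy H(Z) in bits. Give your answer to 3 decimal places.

1.856 bits

H(Z) = −Σ p·log₂ p.
  −(0.06)·log₂(0.06) = 0.2435
  −(0.05)·log₂(0.05) = 0.2161
  −(0.11)·log₂(0.11) = 0.3503
  −(0.45)·log₂(0.45) = 0.5184
  −(0.33)·log₂(0.33) = 0.5278
Sum: 0.2435 + 0.2161 + 0.3503 + 0.5184 + 0.5278 = 1.856 bits.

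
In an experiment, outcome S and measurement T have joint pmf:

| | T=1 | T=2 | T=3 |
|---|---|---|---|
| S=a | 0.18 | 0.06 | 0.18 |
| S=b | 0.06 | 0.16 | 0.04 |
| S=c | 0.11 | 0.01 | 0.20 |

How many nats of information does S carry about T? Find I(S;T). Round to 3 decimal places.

Marginals: p(S) = (0.4200, 0.2600, 0.3200), p(T) = (0.3500, 0.2300, 0.4200).
I(S;T) = H(S) + H(T) − H(S,T).
H(S) = 1.0792, H(T) = 1.0698, H(S,T) = 1.9876.
I(S;T) = 1.0792 + 1.0698 − 1.9876 = 0.161 nats.

0.161 nats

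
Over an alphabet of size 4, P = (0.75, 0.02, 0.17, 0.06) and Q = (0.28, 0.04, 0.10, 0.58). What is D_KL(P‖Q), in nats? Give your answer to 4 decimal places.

0.6792 nats

D(P‖Q) = Σ p·ln(p/q).
  0.75·ln(0.75/0.28) = 0.73896
  0.02·ln(0.02/0.04) = -0.01386
  0.17·ln(0.17/0.10) = 0.09021
  0.06·ln(0.06/0.58) = -0.13612
D(P‖Q) = 0.6792 nats.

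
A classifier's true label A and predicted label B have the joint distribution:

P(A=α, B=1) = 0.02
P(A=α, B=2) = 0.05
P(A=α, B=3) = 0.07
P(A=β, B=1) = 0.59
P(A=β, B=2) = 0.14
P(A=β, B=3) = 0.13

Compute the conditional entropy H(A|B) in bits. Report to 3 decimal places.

Marginals: p(A) = (0.1400, 0.8600), p(B) = (0.6100, 0.1900, 0.2000).
H(A|B) = Σ p(B) · H(A|B=·).
  B=1: p=0.6100, H(A|B=1) = 0.2082
  B=2: p=0.1900, H(A|B=2) = 0.8315
  B=3: p=0.2000, H(A|B=3) = 0.9341
Weighted sum = 0.472 bits.

0.472 bits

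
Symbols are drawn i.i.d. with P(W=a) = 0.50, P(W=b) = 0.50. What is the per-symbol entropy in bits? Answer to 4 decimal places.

1.0000 bits

H(W) = −Σ p·log₂ p.
  −(0.50)·log₂(0.50) = 0.50000
  −(0.50)·log₂(0.50) = 0.50000
Sum: 0.50000 + 0.50000 = 1.0000 bits.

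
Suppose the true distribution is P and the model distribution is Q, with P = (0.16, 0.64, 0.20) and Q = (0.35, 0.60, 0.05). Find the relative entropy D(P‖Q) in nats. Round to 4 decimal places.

D(P‖Q) = Σ p·ln(p/q).
  0.16·ln(0.16/0.35) = -0.12524
  0.64·ln(0.64/0.60) = 0.04130
  0.20·ln(0.20/0.05) = 0.27726
D(P‖Q) = 0.1933 nats.

0.1933 nats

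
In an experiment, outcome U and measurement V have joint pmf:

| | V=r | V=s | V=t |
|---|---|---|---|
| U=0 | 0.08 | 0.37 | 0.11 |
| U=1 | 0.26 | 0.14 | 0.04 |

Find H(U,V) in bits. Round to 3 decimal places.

2.261 bits

H(U,V) = −Σ p(x,y)·log₂ p(x,y) over all 6 cells.
  cell (0,r): −0.08·log₂0.08 = 0.2915
  cell (0,s): −0.37·log₂0.37 = 0.5307
  cell (0,t): −0.11·log₂0.11 = 0.3503
  cell (1,r): −0.26·log₂0.26 = 0.5053
  cell (1,s): −0.14·log₂0.14 = 0.3971
  cell (1,t): −0.04·log₂0.04 = 0.1858
Sum = 2.261 bits.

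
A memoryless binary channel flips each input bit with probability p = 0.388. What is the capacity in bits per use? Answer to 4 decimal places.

Binary symmetric channel: C = 1 − h₂(ε) where h₂ is the binary entropy function.
h₂(0.388) = −0.388·log₂0.388 − 0.612·log₂0.612 = 0.9635.
C = 1 − 0.9635 = 0.0365 bits per channel use.

0.0365 bits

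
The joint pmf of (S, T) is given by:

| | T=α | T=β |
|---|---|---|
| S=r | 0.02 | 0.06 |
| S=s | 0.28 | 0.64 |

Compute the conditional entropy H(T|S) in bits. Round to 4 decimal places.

Marginals: p(S) = (0.0800, 0.9200), p(T) = (0.3000, 0.7000).
H(T|S) = Σ p(S) · H(T|S=·).
  S=r: p=0.0800, H(T|S=r) = 0.8113
  S=s: p=0.9200, H(T|S=s) = 0.8865
Weighted sum = 0.8805 bits.

0.8805 bits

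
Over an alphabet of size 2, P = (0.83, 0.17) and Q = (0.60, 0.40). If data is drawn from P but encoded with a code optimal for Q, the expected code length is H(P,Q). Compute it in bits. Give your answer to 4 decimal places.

H(P,Q) = −Σ p·log₂ q.
  −0.83·log₂(0.60) = 0.61168
  −0.17·log₂(0.40) = 0.22473
H(P,Q) = 0.8364 bits.

0.8364 bits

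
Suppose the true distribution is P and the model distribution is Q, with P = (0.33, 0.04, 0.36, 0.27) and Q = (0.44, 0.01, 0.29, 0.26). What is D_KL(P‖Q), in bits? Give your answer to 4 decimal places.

0.0700 bits

D(P‖Q) = Σ p·log₂(p/q).
  0.33·log₂(0.33/0.44) = -0.13696
  0.04·log₂(0.04/0.01) = 0.08000
  0.36·log₂(0.36/0.29) = 0.11230
  0.27·log₂(0.27/0.26) = 0.01470
D(P‖Q) = 0.0700 bits.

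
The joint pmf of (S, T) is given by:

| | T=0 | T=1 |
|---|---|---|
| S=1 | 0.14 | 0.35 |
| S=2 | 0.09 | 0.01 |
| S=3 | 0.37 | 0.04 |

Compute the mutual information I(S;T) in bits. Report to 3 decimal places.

0.312 bits

Marginals: p(S) = (0.4900, 0.1000, 0.4100), p(T) = (0.6000, 0.4000).
I(S;T) = Σ p(x,y)·log₂[p(x,y)/(p(x)p(y))].
  (1,0): 0.14·log₂(0.4762) = -0.1499
  (1,1): 0.35·log₂(1.7857) = 0.2928
  (2,0): 0.09·log₂(1.5000) = 0.0526
  (2,1): 0.01·log₂(0.2500) = -0.0200
  (3,0): 0.37·log₂(1.5041) = 0.2179
  (3,1): 0.04·log₂(0.2439) = -0.0814
Sum = 0.312 bits.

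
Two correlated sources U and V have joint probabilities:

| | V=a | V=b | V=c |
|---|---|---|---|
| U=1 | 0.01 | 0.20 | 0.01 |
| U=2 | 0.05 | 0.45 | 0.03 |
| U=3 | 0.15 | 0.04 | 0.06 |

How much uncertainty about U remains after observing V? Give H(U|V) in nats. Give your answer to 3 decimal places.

0.796 nats

Marginals: p(U) = (0.2200, 0.5300, 0.2500), p(V) = (0.2100, 0.6900, 0.1000).
H(U|V) = Σ p(V) · H(U|V=·).
  V=a: p=0.2100, H(U|V=a) = 0.7270
  V=b: p=0.6900, H(U|V=b) = 0.8028
  V=c: p=0.1000, H(U|V=c) = 0.8979
Weighted sum = 0.796 nats.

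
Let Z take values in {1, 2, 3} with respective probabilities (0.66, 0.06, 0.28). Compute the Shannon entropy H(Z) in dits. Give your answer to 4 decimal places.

H(Z) = −Σ p·log₁₀ p.
  −(0.66)·log₁₀(0.66) = 0.11910
  −(0.06)·log₁₀(0.06) = 0.07331
  −(0.28)·log₁₀(0.28) = 0.15480
Sum: 0.11910 + 0.07331 + 0.15480 = 0.3472 dits.

0.3472 dits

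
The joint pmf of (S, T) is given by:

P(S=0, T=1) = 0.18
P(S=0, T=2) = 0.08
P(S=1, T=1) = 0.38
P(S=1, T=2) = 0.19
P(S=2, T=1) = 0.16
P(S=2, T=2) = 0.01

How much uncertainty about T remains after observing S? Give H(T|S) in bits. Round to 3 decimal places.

0.810 bits

Chain rule: H(T|S) = H(S,T) − H(S).
Marginals: p(S) = (0.2600, 0.5700, 0.1700), p(T) = (0.7200, 0.2800).
H(S,T) = 2.2120 bits; H(S) = 1.4021 bits.
H(T|S) = 2.2120 − 1.4021 = 0.810 bits.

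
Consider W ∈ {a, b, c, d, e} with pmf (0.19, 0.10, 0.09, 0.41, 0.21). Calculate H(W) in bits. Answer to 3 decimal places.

2.100 bits

H(W) = −Σ p·log₂ p.
  −(0.19)·log₂(0.19) = 0.4552
  −(0.10)·log₂(0.10) = 0.3322
  −(0.09)·log₂(0.09) = 0.3127
  −(0.41)·log₂(0.41) = 0.5274
  −(0.21)·log₂(0.21) = 0.4728
Sum: 0.4552 + 0.3322 + 0.3127 + 0.5274 + 0.4728 = 2.100 bits.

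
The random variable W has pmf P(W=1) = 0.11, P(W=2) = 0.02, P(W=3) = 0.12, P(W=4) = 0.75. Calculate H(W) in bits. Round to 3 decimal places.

H(W) = −Σ p·log₂ p.
  −(0.11)·log₂(0.11) = 0.3503
  −(0.02)·log₂(0.02) = 0.1129
  −(0.12)·log₂(0.12) = 0.3671
  −(0.75)·log₂(0.75) = 0.3113
Sum: 0.3503 + 0.1129 + 0.3671 + 0.3113 = 1.142 bits.

1.142 bits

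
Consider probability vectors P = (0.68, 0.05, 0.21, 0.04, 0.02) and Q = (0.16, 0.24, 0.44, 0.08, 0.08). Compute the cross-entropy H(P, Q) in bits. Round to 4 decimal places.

H(P,Q) = −Σ p·log₂ q.
  −0.68·log₂(0.16) = 1.79782
  −0.05·log₂(0.24) = 0.10294
  −0.21·log₂(0.44) = 0.24873
  −0.04·log₂(0.08) = 0.14575
  −0.02·log₂(0.08) = 0.07288
H(P,Q) = 2.3681 bits.

2.3681 bits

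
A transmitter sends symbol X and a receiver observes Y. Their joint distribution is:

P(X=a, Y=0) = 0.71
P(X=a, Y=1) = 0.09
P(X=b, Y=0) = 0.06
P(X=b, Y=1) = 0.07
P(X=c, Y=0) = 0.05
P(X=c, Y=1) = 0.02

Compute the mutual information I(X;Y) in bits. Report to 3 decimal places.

0.084 bits

Marginals: p(X) = (0.8000, 0.1300, 0.0700), p(Y) = (0.8200, 0.1800).
I(X;Y) = Σ p(x,y)·log₂[p(x,y)/(p(x)p(y))].
  (a,0): 0.71·log₂(1.0823) = 0.0810
  (a,1): 0.09·log₂(0.6250) = -0.0610
  (b,0): 0.06·log₂(0.5629) = -0.0498
  (b,1): 0.07·log₂(2.9915) = 0.1107
  (c,0): 0.05·log₂(0.8711) = -0.0100
  (c,1): 0.02·log₂(1.5873) = 0.0133
Sum = 0.084 bits.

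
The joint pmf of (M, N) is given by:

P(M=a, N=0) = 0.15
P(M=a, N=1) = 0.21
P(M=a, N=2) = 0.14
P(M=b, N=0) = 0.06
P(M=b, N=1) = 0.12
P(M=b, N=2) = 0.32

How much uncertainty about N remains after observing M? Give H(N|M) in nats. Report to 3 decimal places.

Chain rule: H(N|M) = H(M,N) − H(M).
Marginals: p(M) = (0.5000, 0.5000), p(N) = (0.2100, 0.3300, 0.4600).
H(M,N) = 1.6754 nats; H(M) = 0.6931 nats.
H(N|M) = 1.6754 − 0.6931 = 0.982 nats.

0.982 nats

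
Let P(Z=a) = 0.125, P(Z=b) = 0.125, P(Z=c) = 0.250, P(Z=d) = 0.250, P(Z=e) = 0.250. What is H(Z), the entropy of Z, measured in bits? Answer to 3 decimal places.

H(Z) = −Σ p·log₂ p.
  −(0.125)·log₂(0.125) = 0.3750
  −(0.125)·log₂(0.125) = 0.3750
  −(0.250)·log₂(0.250) = 0.5000
  −(0.250)·log₂(0.250) = 0.5000
  −(0.250)·log₂(0.250) = 0.5000
Sum: 0.3750 + 0.3750 + 0.5000 + 0.5000 + 0.5000 = 2.250 bits.

2.250 bits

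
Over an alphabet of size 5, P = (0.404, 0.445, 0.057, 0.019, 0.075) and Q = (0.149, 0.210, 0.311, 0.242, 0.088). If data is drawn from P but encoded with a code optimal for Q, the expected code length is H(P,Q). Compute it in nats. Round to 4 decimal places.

H(P,Q) = −Σ p·ln q.
  −0.404·ln(0.149) = 0.76914
  −0.445·ln(0.210) = 0.69449
  −0.057·ln(0.311) = 0.06657
  −0.019·ln(0.242) = 0.02696
  −0.075·ln(0.088) = 0.18228
H(P,Q) = 1.7394 nats.

1.7394 nats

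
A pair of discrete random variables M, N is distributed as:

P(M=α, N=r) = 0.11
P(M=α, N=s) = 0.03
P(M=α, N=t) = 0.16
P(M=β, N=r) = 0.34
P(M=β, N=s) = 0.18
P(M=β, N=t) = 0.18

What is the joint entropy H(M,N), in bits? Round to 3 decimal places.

2.345 bits

H(M,N) = −Σ p(x,y)·log₂ p(x,y) over all 6 cells.
  cell (α,r): −0.11·log₂0.11 = 0.3503
  cell (α,s): −0.03·log₂0.03 = 0.1518
  cell (α,t): −0.16·log₂0.16 = 0.4230
  cell (β,r): −0.34·log₂0.34 = 0.5292
  cell (β,s): −0.18·log₂0.18 = 0.4453
  cell (β,t): −0.18·log₂0.18 = 0.4453
Sum = 2.345 bits.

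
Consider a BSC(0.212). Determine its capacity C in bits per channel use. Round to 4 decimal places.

Binary symmetric channel: C = 1 − h₂(ε) where h₂ is the binary entropy function.
h₂(0.212) = −0.212·log₂0.212 − 0.788·log₂0.788 = 0.7453.
C = 1 − 0.7453 = 0.2547 bits per channel use.

0.2547 bits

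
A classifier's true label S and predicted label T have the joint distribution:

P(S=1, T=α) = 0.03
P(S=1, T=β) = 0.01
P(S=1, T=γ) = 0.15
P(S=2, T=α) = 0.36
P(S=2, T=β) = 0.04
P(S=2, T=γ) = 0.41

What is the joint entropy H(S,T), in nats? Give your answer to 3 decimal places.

H(S,T) = −Σ p(x,y)·ln p(x,y) over all 6 cells.
  cell (1,α): −0.03·ln0.03 = 0.1052
  cell (1,β): −0.01·ln0.01 = 0.0461
  cell (1,γ): −0.15·ln0.15 = 0.2846
  cell (2,α): −0.36·ln0.36 = 0.3678
  cell (2,β): −0.04·ln0.04 = 0.1288
  cell (2,γ): −0.41·ln0.41 = 0.3656
Sum = 1.298 nats.

1.298 nats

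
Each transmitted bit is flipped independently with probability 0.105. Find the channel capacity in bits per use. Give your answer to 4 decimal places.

0.5154 bits

Binary symmetric channel: C = 1 − h₂(ε) where h₂ is the binary entropy function.
h₂(0.105) = −0.105·log₂0.105 − 0.895·log₂0.895 = 0.4846.
C = 1 − 0.4846 = 0.5154 bits per channel use.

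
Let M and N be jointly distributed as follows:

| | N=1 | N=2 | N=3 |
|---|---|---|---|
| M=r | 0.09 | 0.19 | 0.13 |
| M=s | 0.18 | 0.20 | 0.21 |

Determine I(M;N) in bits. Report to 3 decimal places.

Marginals: p(M) = (0.4100, 0.5900), p(N) = (0.2700, 0.3900, 0.3400).
I(M;N) = Σ p(x,y)·log₂[p(x,y)/(p(x)p(y))].
  (r,1): 0.09·log₂(0.8130) = -0.0269
  (r,2): 0.19·log₂(1.1882) = 0.0473
  (r,3): 0.13·log₂(0.9326) = -0.0131
  (s,1): 0.18·log₂(1.1299) = 0.0317
  (s,2): 0.20·log₂(0.8692) = -0.0405
  (s,3): 0.21·log₂(1.0469) = 0.0139
Sum = 0.012 bits.

0.012 bits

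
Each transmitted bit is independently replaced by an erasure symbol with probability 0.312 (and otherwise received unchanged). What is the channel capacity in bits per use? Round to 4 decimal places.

0.6880 bits

Binary erasure channel: capacity C = 1 − ε.
C = 1 − 0.312 = 0.6880 bits per channel use.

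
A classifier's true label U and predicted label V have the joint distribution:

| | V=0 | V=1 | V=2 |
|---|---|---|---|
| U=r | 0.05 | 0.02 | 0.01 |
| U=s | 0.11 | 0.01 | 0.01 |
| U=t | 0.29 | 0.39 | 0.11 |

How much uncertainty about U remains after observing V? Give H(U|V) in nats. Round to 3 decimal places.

0.589 nats

Marginals: p(U) = (0.0800, 0.1300, 0.7900), p(V) = (0.4500, 0.4200, 0.1300).
H(U|V) = Σ p(V) · H(U|V=·).
  V=0: p=0.4500, H(U|V=0) = 0.8716
  V=1: p=0.4200, H(U|V=1) = 0.3028
  V=2: p=0.1300, H(U|V=2) = 0.5360
Weighted sum = 0.589 nats.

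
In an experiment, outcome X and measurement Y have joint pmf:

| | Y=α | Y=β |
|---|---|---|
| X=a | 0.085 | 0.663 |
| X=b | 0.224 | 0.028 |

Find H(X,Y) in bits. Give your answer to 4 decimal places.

1.3233 bits

H(X,Y) = −Σ p(x,y)·log₂ p(x,y) over all 4 cells.
  cell (a,α): −0.085·log₂0.085 = 0.30229
  cell (a,β): −0.663·log₂0.663 = 0.39311
  cell (b,α): −0.224·log₂0.224 = 0.48349
  cell (b,β): −0.028·log₂0.028 = 0.14444
Sum = 1.3233 bits.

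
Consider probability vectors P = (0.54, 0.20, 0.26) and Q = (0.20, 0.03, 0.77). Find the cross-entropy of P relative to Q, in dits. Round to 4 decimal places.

H(P,Q) = −Σ p·log₁₀ q.
  −0.54·log₁₀(0.20) = 0.37744
  −0.20·log₁₀(0.03) = 0.30458
  −0.26·log₁₀(0.77) = 0.02951
H(P,Q) = 0.7115 dits.

0.7115 dits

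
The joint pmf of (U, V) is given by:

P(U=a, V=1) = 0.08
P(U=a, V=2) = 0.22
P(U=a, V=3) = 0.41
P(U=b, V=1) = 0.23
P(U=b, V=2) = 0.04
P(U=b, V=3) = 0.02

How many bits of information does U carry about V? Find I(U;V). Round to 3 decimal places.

0.336 bits

Marginals: p(U) = (0.7100, 0.2900), p(V) = (0.3100, 0.2600, 0.4300).
I(U;V) = Σ p(x,y)·log₂[p(x,y)/(p(x)p(y))].
  (a,1): 0.08·log₂(0.3635) = -0.1168
  (a,2): 0.22·log₂(1.1918) = 0.0557
  (a,3): 0.41·log₂(1.3429) = 0.1744
  (b,1): 0.23·log₂(2.5584) = 0.3117
  (b,2): 0.04·log₂(0.5305) = -0.0366
  (b,3): 0.02·log₂(0.1604) = -0.0528
Sum = 0.336 bits.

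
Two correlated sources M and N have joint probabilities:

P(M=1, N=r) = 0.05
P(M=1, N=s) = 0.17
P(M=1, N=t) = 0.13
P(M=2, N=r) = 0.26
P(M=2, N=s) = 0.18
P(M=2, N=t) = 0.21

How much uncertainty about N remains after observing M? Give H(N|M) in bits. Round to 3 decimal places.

Chain rule: H(N|M) = H(M,N) − H(M).
Marginals: p(M) = (0.3500, 0.6500), p(N) = (0.3100, 0.3500, 0.3400).
H(M,N) = 2.4567 bits; H(M) = 0.9341 bits.
H(N|M) = 2.4567 − 0.9341 = 1.523 bits.

1.523 bits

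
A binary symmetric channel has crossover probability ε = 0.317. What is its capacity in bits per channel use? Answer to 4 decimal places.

0.0989 bits

Binary symmetric channel: C = 1 − h₂(ε) where h₂ is the binary entropy function.
h₂(0.317) = −0.317·log₂0.317 − 0.683·log₂0.683 = 0.9011.
C = 1 − 0.9011 = 0.0989 bits per channel use.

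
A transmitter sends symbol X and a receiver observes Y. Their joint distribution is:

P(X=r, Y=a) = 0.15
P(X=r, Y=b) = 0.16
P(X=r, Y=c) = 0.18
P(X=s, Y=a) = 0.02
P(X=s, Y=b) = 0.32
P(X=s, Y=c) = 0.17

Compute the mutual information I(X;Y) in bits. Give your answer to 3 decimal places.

0.120 bits

Marginals: p(X) = (0.4900, 0.5100), p(Y) = (0.1700, 0.4800, 0.3500).
I(X;Y) = H(X) + H(Y) − H(X,Y).
H(X) = 0.9997, H(Y) = 1.4730, H(X,Y) = 2.3524.
I(X;Y) = 0.9997 + 1.4730 − 2.3524 = 0.120 bits.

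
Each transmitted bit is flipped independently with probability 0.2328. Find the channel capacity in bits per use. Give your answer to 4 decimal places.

0.2171 bits

Binary symmetric channel: C = 1 − h₂(ε) where h₂ is the binary entropy function.
h₂(0.2328) = −0.2328·log₂0.2328 − 0.7672·log₂0.7672 = 0.7829.
C = 1 − 0.7829 = 0.2171 bits per channel use.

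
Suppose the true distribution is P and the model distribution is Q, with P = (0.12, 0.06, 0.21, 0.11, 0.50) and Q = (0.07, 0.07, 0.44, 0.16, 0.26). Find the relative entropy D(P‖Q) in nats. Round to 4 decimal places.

0.1858 nats

D(P‖Q) = Σ p·ln(p/q).
  0.12·ln(0.12/0.07) = 0.06468
  0.06·ln(0.06/0.07) = -0.00925
  0.21·ln(0.21/0.44) = -0.15533
  0.11·ln(0.11/0.16) = -0.04122
  0.50·ln(0.50/0.26) = 0.32696
D(P‖Q) = 0.1858 nats.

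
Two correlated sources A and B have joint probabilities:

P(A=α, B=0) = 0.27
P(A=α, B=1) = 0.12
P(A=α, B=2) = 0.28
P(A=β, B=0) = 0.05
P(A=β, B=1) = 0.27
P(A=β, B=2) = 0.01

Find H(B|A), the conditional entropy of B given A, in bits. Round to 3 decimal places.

Marginals: p(A) = (0.6700, 0.3300), p(B) = (0.3200, 0.3900, 0.2900).
H(B|A) = Σ p(A) · H(B|A=·).
  A=α: p=0.6700, H(B|A=α) = 1.4988
  A=β: p=0.3300, H(B|A=β) = 0.8022
Weighted sum = 1.269 bits.

1.269 bits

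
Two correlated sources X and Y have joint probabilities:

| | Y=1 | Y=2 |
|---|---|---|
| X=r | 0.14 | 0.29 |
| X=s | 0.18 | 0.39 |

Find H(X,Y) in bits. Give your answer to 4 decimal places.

H(X,Y) = −Σ p(x,y)·log₂ p(x,y) over all 4 cells.
  cell (r,1): −0.14·log₂0.14 = 0.39711
  cell (r,2): −0.29·log₂0.29 = 0.51790
  cell (s,1): −0.18·log₂0.18 = 0.44531
  cell (s,2): −0.39·log₂0.39 = 0.52980
Sum = 1.8901 bits.

1.8901 bits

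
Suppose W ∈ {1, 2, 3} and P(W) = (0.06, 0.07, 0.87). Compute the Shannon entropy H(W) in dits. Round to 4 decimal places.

0.2068 dits

H(W) = −Σ p·log₁₀ p.
  −(0.06)·log₁₀(0.06) = 0.07331
  −(0.07)·log₁₀(0.07) = 0.08084
  −(0.87)·log₁₀(0.87) = 0.05262
Sum: 0.07331 + 0.08084 + 0.05262 = 0.2068 dits.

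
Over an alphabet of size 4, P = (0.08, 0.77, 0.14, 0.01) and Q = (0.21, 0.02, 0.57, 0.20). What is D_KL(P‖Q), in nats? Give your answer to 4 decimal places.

2.5073 nats

D(P‖Q) = Σ p·ln(p/q).
  0.08·ln(0.08/0.21) = -0.07721
  0.77·ln(0.77/0.02) = 2.81101
  0.14·ln(0.14/0.57) = -0.19656
  0.01·ln(0.01/0.20) = -0.02996
D(P‖Q) = 2.5073 nats.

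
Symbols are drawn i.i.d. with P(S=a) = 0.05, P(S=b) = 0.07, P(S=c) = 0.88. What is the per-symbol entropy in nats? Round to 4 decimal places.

0.4484 nats

H(S) = −Σ p·ln p.
  −(0.05)·ln(0.05) = 0.14979
  −(0.07)·ln(0.07) = 0.18615
  −(0.88)·ln(0.88) = 0.11249
Sum: 0.14979 + 0.18615 + 0.11249 = 0.4484 nats.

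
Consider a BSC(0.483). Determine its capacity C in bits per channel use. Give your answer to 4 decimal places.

Binary symmetric channel: C = 1 − h₂(ε) where h₂ is the binary entropy function.
h₂(0.483) = −0.483·log₂0.483 − 0.517·log₂0.517 = 0.9992.
C = 1 − 0.9992 = 0.0008 bits per channel use.

0.0008 bits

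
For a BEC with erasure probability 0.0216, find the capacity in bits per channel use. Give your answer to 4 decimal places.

0.9784 bits

Binary erasure channel: capacity C = 1 − ε.
C = 1 − 0.0216 = 0.9784 bits per channel use.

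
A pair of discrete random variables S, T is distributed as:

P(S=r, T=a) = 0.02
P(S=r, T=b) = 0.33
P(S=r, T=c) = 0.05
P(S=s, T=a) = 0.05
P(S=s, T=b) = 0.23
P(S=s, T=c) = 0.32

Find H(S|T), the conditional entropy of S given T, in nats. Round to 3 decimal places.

0.568 nats

Marginals: p(S) = (0.4000, 0.6000), p(T) = (0.0700, 0.5600, 0.3700).
H(S|T) = Σ p(T) · H(S|T=·).
  T=a: p=0.0700, H(S|T=a) = 0.5983
  T=b: p=0.5600, H(S|T=b) = 0.6771
  T=c: p=0.3700, H(S|T=c) = 0.3960
Weighted sum = 0.568 nats.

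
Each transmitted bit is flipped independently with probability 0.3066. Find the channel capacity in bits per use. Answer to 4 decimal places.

0.1108 bits

Binary symmetric channel: C = 1 − h₂(ε) where h₂ is the binary entropy function.
h₂(0.3066) = −0.3066·log₂0.3066 − 0.6934·log₂0.6934 = 0.8892.
C = 1 − 0.8892 = 0.1108 bits per channel use.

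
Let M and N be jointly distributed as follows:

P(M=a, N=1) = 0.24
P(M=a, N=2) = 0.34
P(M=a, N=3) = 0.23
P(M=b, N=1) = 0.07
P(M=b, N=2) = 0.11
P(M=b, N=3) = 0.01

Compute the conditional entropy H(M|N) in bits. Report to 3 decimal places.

0.660 bits

Chain rule: H(M|N) = H(M,N) − H(N).
Marginals: p(M) = (0.8100, 0.1900), p(N) = (0.3100, 0.4500, 0.2400).
H(M,N) = 2.1963 bits; H(N) = 1.5363 bits.
H(M|N) = 2.1963 − 1.5363 = 0.660 bits.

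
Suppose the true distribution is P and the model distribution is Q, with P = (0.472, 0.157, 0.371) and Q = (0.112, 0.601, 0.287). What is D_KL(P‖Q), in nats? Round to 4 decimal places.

0.5635 nats

D(P‖Q) = Σ p·ln(p/q).
  0.472·ln(0.472/0.112) = 0.67896
  0.157·ln(0.157/0.601) = -0.21075
  0.371·ln(0.371/0.287) = 0.09524
D(P‖Q) = 0.5635 nats.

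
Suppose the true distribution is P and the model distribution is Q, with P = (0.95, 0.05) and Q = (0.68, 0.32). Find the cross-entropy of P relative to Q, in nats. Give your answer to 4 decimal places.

0.4234 nats

H(P,Q) = −Σ p·ln q.
  −0.95·ln(0.68) = 0.36638
  −0.05·ln(0.32) = 0.05697
H(P,Q) = 0.4234 nats.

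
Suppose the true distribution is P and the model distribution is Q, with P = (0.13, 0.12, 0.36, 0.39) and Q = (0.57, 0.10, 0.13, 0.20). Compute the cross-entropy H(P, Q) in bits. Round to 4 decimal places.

H(P,Q) = −Σ p·log₂ q.
  −0.13·log₂(0.57) = 0.10543
  −0.12·log₂(0.10) = 0.39863
  −0.36·log₂(0.13) = 1.05963
  −0.39·log₂(0.20) = 0.90555
H(P,Q) = 2.4692 bits.

2.4692 bits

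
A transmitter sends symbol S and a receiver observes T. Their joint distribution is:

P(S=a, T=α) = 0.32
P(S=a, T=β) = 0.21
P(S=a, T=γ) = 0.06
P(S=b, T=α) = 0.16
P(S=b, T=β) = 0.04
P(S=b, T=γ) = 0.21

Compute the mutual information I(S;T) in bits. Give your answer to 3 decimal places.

Marginals: p(S) = (0.5900, 0.4100), p(T) = (0.4800, 0.2500, 0.2700).
I(S;T) = H(S) + H(T) − H(S,T).
H(S) = 0.9765, H(T) = 1.5183, H(S,T) = 2.3240.
I(S;T) = 0.9765 + 1.5183 − 2.3240 = 0.171 bits.

0.171 bits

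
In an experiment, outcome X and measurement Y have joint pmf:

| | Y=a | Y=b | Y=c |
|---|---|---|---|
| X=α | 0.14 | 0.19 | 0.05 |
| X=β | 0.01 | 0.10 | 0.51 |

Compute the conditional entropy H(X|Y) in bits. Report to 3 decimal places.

Chain rule: H(X|Y) = H(X,Y) − H(Y).
Marginals: p(X) = (0.3800, 0.6200), p(Y) = (0.1500, 0.2900, 0.5600).
H(X,Y) = 1.9625 bits; H(Y) = 1.3969 bits.
H(X|Y) = 1.9625 − 1.3969 = 0.566 bits.

0.566 bits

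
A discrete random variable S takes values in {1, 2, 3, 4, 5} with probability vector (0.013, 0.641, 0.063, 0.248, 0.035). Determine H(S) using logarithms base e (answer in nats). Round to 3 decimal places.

0.979 nats

H(S) = −Σ p·ln p.
  −(0.013)·ln(0.013) = 0.0565
  −(0.641)·ln(0.641) = 0.2851
  −(0.063)·ln(0.063) = 0.1742
  −(0.248)·ln(0.248) = 0.3458
  −(0.035)·ln(0.035) = 0.1173
Sum: 0.0565 + 0.2851 + 0.1742 + 0.3458 + 0.1173 = 0.979 nats.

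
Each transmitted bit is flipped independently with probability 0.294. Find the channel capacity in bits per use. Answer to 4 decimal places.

0.1262 bits

Binary symmetric channel: C = 1 − h₂(ε) where h₂ is the binary entropy function.
h₂(0.294) = −0.294·log₂0.294 − 0.706·log₂0.706 = 0.8738.
C = 1 − 0.8738 = 0.1262 bits per channel use.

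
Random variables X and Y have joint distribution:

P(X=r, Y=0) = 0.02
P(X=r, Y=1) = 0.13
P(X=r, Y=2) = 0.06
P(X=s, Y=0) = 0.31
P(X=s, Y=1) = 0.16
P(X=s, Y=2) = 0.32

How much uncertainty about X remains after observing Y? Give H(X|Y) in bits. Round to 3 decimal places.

Marginals: p(X) = (0.2100, 0.7900), p(Y) = (0.3300, 0.2900, 0.3800).
H(X|Y) = Σ p(Y) · H(X|Y=·).
  Y=0: p=0.3300, H(X|Y=0) = 0.3298
  Y=1: p=0.2900, H(X|Y=1) = 0.9923
  Y=2: p=0.3800, H(X|Y=2) = 0.6292
Weighted sum = 0.636 bits.

0.636 bits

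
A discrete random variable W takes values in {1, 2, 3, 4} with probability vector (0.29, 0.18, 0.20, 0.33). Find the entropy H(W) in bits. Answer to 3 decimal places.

1.955 bits

H(W) = −Σ p·log₂ p.
  −(0.29)·log₂(0.29) = 0.5179
  −(0.18)·log₂(0.18) = 0.4453
  −(0.20)·log₂(0.20) = 0.4644
  −(0.33)·log₂(0.33) = 0.5278
Sum: 0.5179 + 0.4453 + 0.4644 + 0.5278 = 1.955 bits.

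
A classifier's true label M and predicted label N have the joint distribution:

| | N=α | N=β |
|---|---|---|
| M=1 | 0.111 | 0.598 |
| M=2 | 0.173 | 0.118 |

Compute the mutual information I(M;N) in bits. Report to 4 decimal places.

Marginals: p(M) = (0.7090, 0.2910), p(N) = (0.2840, 0.7160).
I(M;N) = H(M) + H(N) − H(M,N).
H(M) = 0.8700, H(N) = 0.8608, H(M,N) = 1.5973.
I(M;N) = 0.8700 + 0.8608 − 1.5973 = 0.1335 bits.

0.1335 bits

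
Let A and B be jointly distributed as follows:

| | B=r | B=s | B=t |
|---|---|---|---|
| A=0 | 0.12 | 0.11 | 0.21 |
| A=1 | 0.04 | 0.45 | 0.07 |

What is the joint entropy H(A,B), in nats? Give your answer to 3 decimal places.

1.499 nats

H(A,B) = −Σ p(x,y)·ln p(x,y) over all 6 cells.
  cell (0,r): −0.12·ln0.12 = 0.2544
  cell (0,s): −0.11·ln0.11 = 0.2428
  cell (0,t): −0.21·ln0.21 = 0.3277
  cell (1,r): −0.04·ln0.04 = 0.1288
  cell (1,s): −0.45·ln0.45 = 0.3593
  cell (1,t): −0.07·ln0.07 = 0.1861
Sum = 1.499 nats.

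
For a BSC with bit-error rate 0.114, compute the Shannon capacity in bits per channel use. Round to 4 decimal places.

0.4881 bits

Binary symmetric channel: C = 1 − h₂(ε) where h₂ is the binary entropy function.
h₂(0.114) = −0.114·log₂0.114 − 0.886·log₂0.886 = 0.5119.
C = 1 − 0.5119 = 0.4881 bits per channel use.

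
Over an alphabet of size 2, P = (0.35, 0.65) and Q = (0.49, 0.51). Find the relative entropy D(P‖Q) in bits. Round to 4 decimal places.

0.0576 bits

D(P‖Q) = Σ p·log₂(p/q).
  0.35·log₂(0.35/0.49) = -0.16990
  0.65·log₂(0.65/0.51) = 0.22746
D(P‖Q) = 0.0576 bits.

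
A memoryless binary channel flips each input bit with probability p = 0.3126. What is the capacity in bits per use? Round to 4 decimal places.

Binary symmetric channel: C = 1 − h₂(ε) where h₂ is the binary entropy function.
h₂(0.3126) = −0.3126·log₂0.3126 − 0.6874·log₂0.6874 = 0.8962.
C = 1 − 0.8962 = 0.1038 bits per channel use.

0.1038 bits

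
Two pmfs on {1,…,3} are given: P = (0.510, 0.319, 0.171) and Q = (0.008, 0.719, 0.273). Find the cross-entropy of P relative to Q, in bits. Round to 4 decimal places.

4.0247 bits

H(P,Q) = −Σ p·log₂ q.
  −0.510·log₂(0.008) = 3.55255
  −0.319·log₂(0.719) = 0.15182
  −0.171·log₂(0.273) = 0.32029
H(P,Q) = 4.0247 bits.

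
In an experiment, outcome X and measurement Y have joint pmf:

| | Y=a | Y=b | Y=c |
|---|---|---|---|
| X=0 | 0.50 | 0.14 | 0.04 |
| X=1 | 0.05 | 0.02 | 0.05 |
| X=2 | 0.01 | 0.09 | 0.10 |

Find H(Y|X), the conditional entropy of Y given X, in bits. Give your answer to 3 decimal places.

1.129 bits

Chain rule: H(Y|X) = H(X,Y) − H(X).
Marginals: p(X) = (0.6800, 0.1200, 0.2000), p(Y) = (0.5600, 0.2500, 0.1900).
H(X,Y) = 2.3392 bits; H(X) = 1.2098 bits.
H(Y|X) = 2.3392 − 1.2098 = 1.129 bits.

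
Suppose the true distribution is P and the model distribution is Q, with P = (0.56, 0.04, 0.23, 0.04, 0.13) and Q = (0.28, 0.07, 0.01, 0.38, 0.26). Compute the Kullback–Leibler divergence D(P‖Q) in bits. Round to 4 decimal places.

D(P‖Q) = Σ p·log₂(p/q).
  0.56·log₂(0.56/0.28) = 0.56000
  0.04·log₂(0.04/0.07) = -0.03229
  0.23·log₂(0.23/0.01) = 1.04042
  0.04·log₂(0.04/0.38) = -0.12992
  0.13·log₂(0.13/0.26) = -0.13000
D(P‖Q) = 1.3082 bits.

1.3082 bits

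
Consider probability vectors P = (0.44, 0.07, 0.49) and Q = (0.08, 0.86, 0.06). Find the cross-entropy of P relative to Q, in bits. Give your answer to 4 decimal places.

3.6074 bits

H(P,Q) = −Σ p·log₂ q.
  −0.44·log₂(0.08) = 1.60330
  −0.07·log₂(0.86) = 0.01523
  −0.49·log₂(0.06) = 1.98886
H(P,Q) = 3.6074 bits.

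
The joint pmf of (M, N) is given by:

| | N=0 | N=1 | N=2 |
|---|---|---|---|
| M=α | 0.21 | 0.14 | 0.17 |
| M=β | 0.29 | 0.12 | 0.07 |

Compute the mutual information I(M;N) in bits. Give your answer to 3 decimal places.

Marginals: p(M) = (0.5200, 0.4800), p(N) = (0.5000, 0.2600, 0.2400).
I(M;N) = H(M) + H(N) − H(M,N).
H(M) = 0.9988, H(N) = 1.4994, H(M,N) = 2.4580.
I(M;N) = 0.9988 + 1.4994 − 2.4580 = 0.040 bits.

0.040 bits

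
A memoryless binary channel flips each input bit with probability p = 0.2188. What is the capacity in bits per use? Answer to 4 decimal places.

0.2420 bits

Binary symmetric channel: C = 1 − h₂(ε) where h₂ is the binary entropy function.
h₂(0.2188) = −0.2188·log₂0.2188 − 0.7812·log₂0.7812 = 0.7580.
C = 1 − 0.7580 = 0.2420 bits per channel use.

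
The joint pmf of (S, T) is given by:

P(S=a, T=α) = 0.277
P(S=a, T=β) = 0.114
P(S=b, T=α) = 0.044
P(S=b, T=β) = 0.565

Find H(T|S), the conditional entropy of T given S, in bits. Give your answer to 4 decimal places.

0.5684 bits

Marginals: p(S) = (0.3910, 0.6090), p(T) = (0.3210, 0.6790).
H(T|S) = Σ p(S) · H(T|S=·).
  S=a: p=0.3910, H(T|S=a) = 0.8707
  S=b: p=0.6090, H(T|S=b) = 0.3743
Weighted sum = 0.5684 bits.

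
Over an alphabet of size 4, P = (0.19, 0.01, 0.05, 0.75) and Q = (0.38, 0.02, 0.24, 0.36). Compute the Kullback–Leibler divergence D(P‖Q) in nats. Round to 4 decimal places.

D(P‖Q) = Σ p·ln(p/q).
  0.19·ln(0.19/0.38) = -0.13170
  0.01·ln(0.01/0.02) = -0.00693
  0.05·ln(0.05/0.24) = -0.07843
  0.75·ln(0.75/0.36) = 0.55048
D(P‖Q) = 0.3334 nats.

0.3334 nats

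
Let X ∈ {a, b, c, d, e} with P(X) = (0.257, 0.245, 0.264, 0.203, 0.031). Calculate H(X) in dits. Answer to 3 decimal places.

0.641 dits

H(X) = −Σ p·log₁₀ p.
  −(0.257)·log₁₀(0.257) = 0.1516
  −(0.245)·log₁₀(0.245) = 0.1497
  −(0.264)·log₁₀(0.264) = 0.1527
  −(0.203)·log₁₀(0.203) = 0.1406
  −(0.031)·log₁₀(0.031) = 0.0468
Sum: 0.1516 + 0.1497 + 0.1527 + 0.1406 + 0.0468 = 0.641 dits.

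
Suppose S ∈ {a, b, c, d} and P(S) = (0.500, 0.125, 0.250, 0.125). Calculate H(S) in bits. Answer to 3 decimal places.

1.750 bits

H(S) = −Σ p·log₂ p.
  −(0.500)·log₂(0.500) = 0.5000
  −(0.125)·log₂(0.125) = 0.3750
  −(0.250)·log₂(0.250) = 0.5000
  −(0.125)·log₂(0.125) = 0.3750
Sum: 0.5000 + 0.3750 + 0.5000 + 0.3750 = 1.750 bits.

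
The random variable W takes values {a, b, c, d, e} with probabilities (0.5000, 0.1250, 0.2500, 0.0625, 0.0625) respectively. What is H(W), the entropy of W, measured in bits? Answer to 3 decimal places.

H(W) = −Σ p·log₂ p.
  −(0.5000)·log₂(0.5000) = 0.5000
  −(0.1250)·log₂(0.1250) = 0.3750
  −(0.2500)·log₂(0.2500) = 0.5000
  −(0.0625)·log₂(0.0625) = 0.2500
  −(0.0625)·log₂(0.0625) = 0.2500
Sum: 0.5000 + 0.3750 + 0.5000 + 0.2500 + 0.2500 = 1.875 bits.

1.875 bits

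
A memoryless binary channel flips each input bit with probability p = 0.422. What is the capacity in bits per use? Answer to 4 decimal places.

Binary symmetric channel: C = 1 − h₂(ε) where h₂ is the binary entropy function.
h₂(0.422) = −0.422·log₂0.422 − 0.578·log₂0.578 = 0.9824.
C = 1 − 0.9824 = 0.0176 bits per channel use.

0.0176 bits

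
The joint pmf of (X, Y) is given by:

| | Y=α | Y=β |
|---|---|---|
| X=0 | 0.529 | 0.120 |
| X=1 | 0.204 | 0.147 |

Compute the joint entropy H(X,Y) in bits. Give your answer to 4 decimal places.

H(X,Y) = −Σ p(x,y)·log₂ p(x,y) over all 4 cells.
  cell (0,α): −0.529·log₂0.529 = 0.48597
  cell (0,β): −0.120·log₂0.120 = 0.36707
  cell (1,α): −0.204·log₂0.204 = 0.46785
  cell (1,β): −0.147·log₂0.147 = 0.40662
Sum = 1.7275 bits.

1.7275 bits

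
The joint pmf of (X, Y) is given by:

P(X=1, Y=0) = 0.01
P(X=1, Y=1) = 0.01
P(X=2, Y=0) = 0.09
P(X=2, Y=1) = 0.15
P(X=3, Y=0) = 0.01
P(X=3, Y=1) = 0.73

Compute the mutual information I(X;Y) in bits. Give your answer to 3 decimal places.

0.174 bits

Marginals: p(X) = (0.0200, 0.2400, 0.7400), p(Y) = (0.1100, 0.8900).
I(X;Y) = Σ p(x,y)·log₂[p(x,y)/(p(x)p(y))].
  (1,0): 0.01·log₂(4.5455) = 0.0218
  (1,1): 0.01·log₂(0.5618) = -0.0083
  (2,0): 0.09·log₂(3.4091) = 0.1592
  (2,1): 0.15·log₂(0.7022) = -0.0765
  (3,0): 0.01·log₂(0.1229) = -0.0303
  (3,1): 0.73·log₂(1.1084) = 0.1084
Sum = 0.174 bits.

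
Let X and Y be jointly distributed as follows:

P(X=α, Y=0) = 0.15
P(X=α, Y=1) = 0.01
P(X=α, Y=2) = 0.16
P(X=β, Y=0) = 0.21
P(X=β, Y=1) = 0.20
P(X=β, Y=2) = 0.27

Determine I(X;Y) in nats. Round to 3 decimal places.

Marginals: p(X) = (0.3200, 0.6800), p(Y) = (0.3600, 0.2100, 0.4300).
I(X;Y) = H(X) + H(Y) − H(X,Y).
H(X) = 0.6269, H(Y) = 1.0584, H(X,Y) = 1.6270.
I(X;Y) = 0.6269 + 1.0584 − 1.6270 = 0.058 nats.

0.058 nats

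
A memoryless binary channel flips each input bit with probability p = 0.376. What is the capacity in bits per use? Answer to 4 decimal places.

Binary symmetric channel: C = 1 − h₂(ε) where h₂ is the binary entropy function.
h₂(0.376) = −0.376·log₂0.376 − 0.624·log₂0.624 = 0.9552.
C = 1 − 0.9552 = 0.0448 bits per channel use.

0.0448 bits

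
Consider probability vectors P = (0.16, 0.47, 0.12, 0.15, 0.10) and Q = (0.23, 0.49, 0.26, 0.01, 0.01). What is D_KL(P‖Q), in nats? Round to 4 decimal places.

D(P‖Q) = Σ p·ln(p/q).
  0.16·ln(0.16/0.23) = -0.05806
  0.47·ln(0.47/0.49) = -0.01959
  0.12·ln(0.12/0.26) = -0.09278
  0.15·ln(0.15/0.01) = 0.40621
  0.10·ln(0.10/0.01) = 0.23026
D(P‖Q) = 0.4660 nats.

0.4660 nats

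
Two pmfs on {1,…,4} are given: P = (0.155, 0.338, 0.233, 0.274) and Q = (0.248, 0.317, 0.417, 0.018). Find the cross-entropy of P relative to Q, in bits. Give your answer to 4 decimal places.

H(P,Q) = −Σ p·log₂ q.
  −0.155·log₂(0.248) = 0.31180
  −0.338·log₂(0.317) = 0.56022
  −0.233·log₂(0.417) = 0.29402
  −0.274·log₂(0.018) = 1.58807
H(P,Q) = 2.7541 bits.

2.7541 bits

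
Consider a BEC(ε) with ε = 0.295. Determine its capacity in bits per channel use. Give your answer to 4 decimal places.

0.7050 bits

Binary erasure channel: capacity C = 1 − ε.
C = 1 − 0.295 = 0.7050 bits per channel use.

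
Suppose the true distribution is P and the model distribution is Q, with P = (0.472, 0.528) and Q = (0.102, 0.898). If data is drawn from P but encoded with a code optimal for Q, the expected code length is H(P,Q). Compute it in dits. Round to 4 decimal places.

0.4926 dits

H(P,Q) = −Σ p·log₁₀ q.
  −0.472·log₁₀(0.102) = 0.46794
  −0.528·log₁₀(0.898) = 0.02467
H(P,Q) = 0.4926 dits.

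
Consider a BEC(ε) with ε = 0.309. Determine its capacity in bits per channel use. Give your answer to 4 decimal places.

0.6910 bits

Binary erasure channel: capacity C = 1 − ε.
C = 1 − 0.309 = 0.6910 bits per channel use.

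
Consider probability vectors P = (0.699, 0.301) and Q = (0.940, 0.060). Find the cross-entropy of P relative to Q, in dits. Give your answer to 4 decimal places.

H(P,Q) = −Σ p·log₁₀ q.
  −0.699·log₁₀(0.940) = 0.01878
  −0.301·log₁₀(0.060) = 0.36778
H(P,Q) = 0.3866 dits.

0.3866 dits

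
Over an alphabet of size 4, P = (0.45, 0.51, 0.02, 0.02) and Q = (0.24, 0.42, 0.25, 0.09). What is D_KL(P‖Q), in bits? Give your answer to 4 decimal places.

0.4347 bits

D(P‖Q) = Σ p·log₂(p/q).
  0.45·log₂(0.45/0.24) = 0.40810
  0.51·log₂(0.51/0.42) = 0.14286
  0.02·log₂(0.02/0.25) = -0.07288
  0.02·log₂(0.02/0.09) = -0.04340
D(P‖Q) = 0.4347 bits.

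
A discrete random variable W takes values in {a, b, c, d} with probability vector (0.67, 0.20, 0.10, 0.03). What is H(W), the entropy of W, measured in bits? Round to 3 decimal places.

1.335 bits

H(W) = −Σ p·log₂ p.
  −(0.67)·log₂(0.67) = 0.3871
  −(0.20)·log₂(0.20) = 0.4644
  −(0.10)·log₂(0.10) = 0.3322
  −(0.03)·log₂(0.03) = 0.1518
Sum: 0.3871 + 0.4644 + 0.3322 + 0.1518 = 1.335 bits.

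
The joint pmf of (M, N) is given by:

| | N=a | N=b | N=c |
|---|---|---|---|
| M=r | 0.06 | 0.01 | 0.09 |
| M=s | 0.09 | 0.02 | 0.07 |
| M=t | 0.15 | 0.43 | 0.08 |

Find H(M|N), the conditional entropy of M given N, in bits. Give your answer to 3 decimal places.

1.012 bits

Marginals: p(M) = (0.1600, 0.1800, 0.6600), p(N) = (0.3000, 0.4600, 0.2400).
H(M|N) = Σ p(N) · H(M|N=·).
  N=a: p=0.3000, H(M|N=a) = 1.4855
  N=b: p=0.4600, H(M|N=b) = 0.4077
  N=c: p=0.2400, H(M|N=c) = 1.5774
Weighted sum = 1.012 bits.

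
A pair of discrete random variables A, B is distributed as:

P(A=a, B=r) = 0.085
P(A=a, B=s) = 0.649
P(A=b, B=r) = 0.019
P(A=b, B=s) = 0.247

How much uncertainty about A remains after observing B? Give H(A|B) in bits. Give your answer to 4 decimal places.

0.8325 bits

Chain rule: H(A|B) = H(A,B) − H(B).
Marginals: p(A) = (0.7340, 0.2660), p(B) = (0.1040, 0.8960).
H(A,B) = 1.3140 bits; H(B) = 0.4815 bits.
H(A|B) = 1.3140 − 0.4815 = 0.8325 bits.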